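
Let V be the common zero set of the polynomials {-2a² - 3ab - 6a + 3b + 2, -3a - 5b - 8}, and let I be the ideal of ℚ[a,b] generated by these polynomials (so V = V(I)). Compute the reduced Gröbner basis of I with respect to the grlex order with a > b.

Buchberger's algorithm terminates because the ascending chain of leading-term ideals stabilizes.

f_1 = -2a² - 3ab - 6a + 3b + 2, LT = a².
f_2 = -3a - 5b - 8, LT = a.

S(f_1,f_2): lcm = a². S = -⅙ab + ⅓a - 3/2b - 1.
  reduce S modulo (f_1, f_2):
  remainder 5/18b² - 29/18b - 17/9 ≠ 0; add g_3 = 5/18b² - 29/18b - 17/9 to the basis.

The other S-polynomials (S(f_1,g_3), S(f_2,g_3)) all reduce to 0 modulo the current basis, so we have a Gröbner basis.
Inter-reduce: drop elements whose leading term is divisible by another's, tail-reduce, and make monic.

G = {b² - 29/5b - 34/5, a + 5/3b + 8/3}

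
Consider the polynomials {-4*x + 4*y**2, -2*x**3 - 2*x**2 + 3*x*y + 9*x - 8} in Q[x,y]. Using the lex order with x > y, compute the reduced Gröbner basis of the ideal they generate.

f_1 = -4*x + 4*y**2, LT = x.
f_2 = -2*x**3 - 2*x**2 + 3*x*y + 9*x - 8, LT = x**3.

S(f_1,f_2): lcm = x**3. S = -x**2*y**2 - x**2 + 3/2*x*y + 9/2*x - 4.
  leading term x**2*y**2: subtract (1/4*x*y**2)·f_1 from -x**2*y**2 - x**2 + 3/2*x*y + 9/2*x - 4 → -x**2 - x*y**4 + 3/2*x*y + 9/2*x - 4
  leading term x**2: subtract (1/4*x)·f_1 from -x**2 - x*y**4 + 3/2*x*y + 9/2*x - 4 → -x*y**4 - x*y**2 + 3/2*x*y + 9/2*x - 4
  leading term x*y**4: subtract (1/4*y**4)·f_1 from -x*y**4 - x*y**2 + 3/2*x*y + 9/2*x - 4 → -x*y**2 + 3/2*x*y + 9/2*x - y**6 - 4
  leading term x*y**2: subtract (1/4*y**2)·f_1 from -x*y**2 + 3/2*x*y + 9/2*x - y**6 - 4 → 3/2*x*y + 9/2*x - y**6 - y**4 - 4
  leading term x*y: subtract (-3/8*y)·f_1 from 3/2*x*y + 9/2*x - y**6 - y**4 - 4 → 9/2*x - y**6 - y**4 + 3/2*y**3 - 4
  leading term x: subtract (-9/8)·f_1 from 9/2*x - y**6 - y**4 + 3/2*y**3 - 4 → -y**6 - y**4 + 3/2*y**3 + 9/2*y**2 - 4
  leading term y**6: no divisor's leading term divides it; move -y**6 to the remainder.
  leading term y**4: no divisor's leading term divides it; move -y**4 to the remainder.
  leading term y**3: no divisor's leading term divides it; move 3/2*y**3 to the remainder.
  leading term y**2: no divisor's leading term divides it; move 9/2*y**2 to the remainder.
  leading term 1: no divisor's leading term divides it; move -4 to the remainder.
  remainder -y**6 - y**4 + 3/2*y**3 + 9/2*y**2 - 4 ≠ 0; add g_3 = -y**6 - y**4 + 3/2*y**3 + 9/2*y**2 - 4 to the basis.

S(f_1,g_3): leading monomials are coprime, so the S-polynomial reduces to 0 (Buchberger's first criterion).
S(f_2,g_3): leading monomials are coprime, so the S-polynomial reduces to 0 (Buchberger's first criterion).
Every S-polynomial of the final basis reduces to 0, so we have a Gröbner basis.
Inter-reduce: drop elements whose leading term is divisible by another's, tail-reduce, and make monic.

G = {x - y**2, y**6 + y**4 - 3/2*y**3 - 9/2*y**2 + 4}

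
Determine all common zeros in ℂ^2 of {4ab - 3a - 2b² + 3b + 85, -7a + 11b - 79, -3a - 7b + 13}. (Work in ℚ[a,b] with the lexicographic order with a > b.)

Compute a lex Gröbner basis by Buchberger's algorithm.
f_1 = 4ab - 3a - 2b² + 3b + 85, LT = ab.
f_2 = -7a + 11b - 79, LT = a.
f_3 = -3a - 7b + 13, LT = a.

S(f_1,f_2): lcm = ab. S = -¾a + 15/14b² - 295/28b + 85/4.
  reduce S modulo (f_1, f_2, f_3):
  remainder 15/14b² - 82/7b + 208/7 ≠ 0; add h_4 = 15/14b² - 82/7b + 208/7 to the basis.

S(f_1,f_3): lcm = ab. S = -¾a - 17/6b² + 61/12b + 85/4.
  reduce S modulo (f_1, f_2, f_3, h_4):
  remainder -8528/315b + 34112/315 ≠ 0; add h_5 = -8528/315b + 34112/315 to the basis.

The other S-polynomials (S(f_2,f_3), S(f_1,h_4), S(f_2,h_4), S(f_3,h_4), S(f_1,h_5), S(f_2,h_5), S(f_3,h_5), S(h_4,h_5)) all reduce to 0 modulo the current basis, so we have a Gröbner basis.
Inter-reduce: drop elements whose leading term is divisible by another's, tail-reduce, and make monic.
Reduced Gröbner basis: {a + 5, b - 4}.

Elimination: the polynomial b - 4 lies in the elimination ideal for b, so b ∈ {4}. For each such b, the remaining basis elements (now univariate) give the rest of the solution.
  b = 4: the earlier basis element becomes a + 5 = 0, giving a = -5 — point (-5, 4).

{(-5, 4)}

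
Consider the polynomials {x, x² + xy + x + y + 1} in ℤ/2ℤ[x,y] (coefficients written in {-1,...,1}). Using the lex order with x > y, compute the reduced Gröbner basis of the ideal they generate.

f_1 = x, LT = x.
f_2 = x² + xy + x + y + 1, LT = x².

S(f_1,f_2): lcm = x². S = xy + x + y + 1.
  reduce S modulo (f_1, f_2):
  remainder y + 1 ≠ 0; add g_3 = y + 1 to the basis.

The other S-polynomials (S(f_1,g_3), S(f_2,g_3)) all reduce to 0 modulo the current basis, so we have a Gröbner basis.
Inter-reduce: drop elements whose leading term is divisible by another's, tail-reduce, and make monic.

G = {x, y + 1}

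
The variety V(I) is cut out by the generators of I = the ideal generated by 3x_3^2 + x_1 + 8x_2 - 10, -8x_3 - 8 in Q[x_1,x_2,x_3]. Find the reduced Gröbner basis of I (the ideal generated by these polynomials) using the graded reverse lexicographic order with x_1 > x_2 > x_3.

G = {x_1 + 8x_2 - 7, x_3 + 1}

The reduced Gröbner basis is the canonical form of the ideal for this ordering.

f_1 = 3x_3^2 + x_1 + 8x_2 - 10, LT = x_3^2.
f_2 = -8x_3 - 8, LT = x_3.

S(f_1,f_2): lcm = x_3^2. S = 1/3x_1 + 8/3x_2 - x_3 - 10/3.
  leading term x_1: no divisor's leading term divides it; move 1/3x_1 to the remainder.
  leading term x_2: no divisor's leading term divides it; move 8/3x_2 to the remainder.
  leading term x_3: subtract (1/8)·f_2 from -x_3 - 10/3 → -7/3
  leading term 1: no divisor's leading term divides it; move -7/3 to the remainder.
  remainder 1/3x_1 + 8/3x_2 - 7/3 ≠ 0; add g_3 = 1/3x_1 + 8/3x_2 - 7/3 to the basis.

The other S-polynomials (S(f_1,g_3), S(f_2,g_3)) all reduce to 0 modulo the current basis, so we have a Gröbner basis.
Inter-reduce: drop elements whose leading term is divisible by another's, tail-reduce, and make monic.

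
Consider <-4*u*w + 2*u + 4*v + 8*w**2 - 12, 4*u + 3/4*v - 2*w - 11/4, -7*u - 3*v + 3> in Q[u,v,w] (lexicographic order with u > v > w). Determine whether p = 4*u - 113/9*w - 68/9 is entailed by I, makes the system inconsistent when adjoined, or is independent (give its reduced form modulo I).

First compute the reduced Gröbner basis of I by Buchberger's algorithm.
f_1 = -4*u*w + 2*u + 4*v + 8*w**2 - 12, LT = u*w.
f_2 = 4*u + 3/4*v - 2*w - 11/4, LT = u.
f_3 = -7*u - 3*v + 3, LT = u.

S(f_1,f_2): lcm = u*w. S = -1/2*u - 3/16*v*w - v - 3/2*w**2 + 11/16*w + 3.
  leading term u: subtract (-1/8)·f_2 from -1/2*u - 3/16*v*w - v - 3/2*w**2 + 11/16*w + 3 → -3/16*v*w - 29/32*v - 3/2*w**2 + 7/16*w + 85/32
  leading term v*w: no divisor's leading term divides it; move -3/16*v*w to the remainder.
  leading term v: no divisor's leading term divides it; move -29/32*v to the remainder.
  leading term w**2: no divisor's leading term divides it; move -3/2*w**2 to the remainder.
  leading term w: no divisor's leading term divides it; move 7/16*w to the remainder.
  leading term 1: no divisor's leading term divides it; move 85/32 to the remainder.
  remainder -3/16*v*w - 29/32*v - 3/2*w**2 + 7/16*w + 85/32 ≠ 0; add h_4 = -3/16*v*w - 29/32*v - 3/2*w**2 + 7/16*w + 85/32 to the basis.

S(f_1,f_3): lcm = u*w. S = -1/2*u - 3/7*v*w - v - 2*w**2 + 3/7*w + 3.
  leading term u: subtract (-1/8)·f_2 from -1/2*u - 3/7*v*w - v - 2*w**2 + 3/7*w + 3 → -3/7*v*w - 29/32*v - 2*w**2 + 5/28*w + 85/32
  leading term v*w: subtract (16/7)·h_4 from -3/7*v*w - 29/32*v - 2*w**2 + 5/28*w + 85/32 → 261/224*v + 10/7*w**2 - 23/28*w - 765/224
  leading term v: no divisor's leading term divides it; move 261/224*v to the remainder.
  leading term w**2: no divisor's leading term divides it; move 10/7*w**2 to the remainder.
  leading term w: no divisor's leading term divides it; move -23/28*w to the remainder.
  leading term 1: no divisor's leading term divides it; move -765/224 to the remainder.
  remainder 261/224*v + 10/7*w**2 - 23/28*w - 765/224 ≠ 0; add h_5 = 261/224*v + 10/7*w**2 - 23/28*w - 765/224 to the basis.

S(f_2,f_3): lcm = u. S = -27/112*v - 1/2*w - 29/112.
  leading term v: subtract (-6/29)·h_5 from -27/112*v - 1/2*w - 29/112 → 60/203*w**2 - 136/203*w - 28/29
  leading term w**2: no divisor's leading term divides it; move 60/203*w**2 to the remainder.
  leading term w: no divisor's leading term divides it; move -136/203*w to the remainder.
  leading term 1: no divisor's leading term divides it; move -28/29 to the remainder.
  remainder 60/203*w**2 - 136/203*w - 28/29 ≠ 0; add h_6 = 60/203*w**2 - 136/203*w - 28/29 to the basis.

The other S-polynomials (S(f_1,h_4), S(f_2,h_4), S(f_3,h_4), S(f_1,h_5), S(f_2,h_5), S(f_3,h_5), S(h_4,h_5), S(f_1,h_6), S(f_2,h_6), S(f_3,h_6), S(h_4,h_6), S(h_5,h_6)) all reduce to 0 modulo the current basis, so we have a Gröbner basis.
Inter-reduce: drop elements whose leading term is divisible by another's, tail-reduce, and make monic.
Reduced Gröbner basis: {u - 8/9*w - 8/9, v + 56/27*w + 29/27, w**2 - 34/15*w - 49/15}.
Label its elements g_1 = u - 8/9*w - 8/9, g_2 = v + 56/27*w + 29/27, g_3 = w**2 - 34/15*w - 49/15.

Reduce p = 4*u - 113/9*w - 68/9 modulo G:
  leading term u: subtract (4)·g_1 from 4*u - 113/9*w - 68/9 → -9*w - 4
  leading term w: no divisor's leading term divides it; move -9*w to the remainder.
  leading term 1: no divisor's leading term divides it; move -4 to the remainder.
  normal form = -9*w - 4.
The normal form is nonzero, so p ∉ I. Since p minus its normal form lies in I, I + (p) = I + (r) where r = -9*w - 4; decide whether this ideal is the whole ring.
Run Buchberger on G together with r (pairs among the g_i already reduce to 0 since G is a Gröbner basis):
g_1 = u - 8/9*w - 8/9, LT = u.
g_2 = v + 56/27*w + 29/27, LT = v.
g_3 = w**2 - 34/15*w - 49/15, LT = w**2.
r = -9*w - 4, LT = w.

S(g_3,r): lcm = w**2. S = -122/45*w - 49/15.
  leading term w: subtract (122/405)·r from -122/45*w - 49/15 → -167/81
  leading term 1: no divisor's leading term divides it; move -167/81 to the remainder.
  remainder -167/81 ≠ 0; add m_5 = -167/81 to the basis.

The other S-polynomials (S(g_1,g_2), S(g_1,g_3), S(g_1,r), S(g_2,g_3), S(g_2,r), S(g_1,m_5), S(g_2,m_5), S(g_3,m_5), S(r,m_5)) all reduce to 0 modulo the current basis, so we have a Gröbner basis.
Inter-reduce: drop elements whose leading term is divisible by another's, tail-reduce, and make monic.
Reduced Gröbner basis: {1}.
The reduced Gröbner basis of I + (p) is {1}: the ideal is the whole ring, so the enlarged system has no common solution — adjoining p is inconsistent.

Adjoining 4*u - 113/9*w - 68/9 makes the ideal the whole ring: the system is inconsistent.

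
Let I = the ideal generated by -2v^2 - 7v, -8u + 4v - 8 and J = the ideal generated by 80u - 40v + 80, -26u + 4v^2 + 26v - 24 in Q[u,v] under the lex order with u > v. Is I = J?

No, the ideals differ.

For a fixed monomial order, each ideal has a unique reduced Gröbner basis; comparing bases decides equality.
Buchberger on the first generating set:
f_1 = -2v^2 - 7v, LT = v^2.
f_2 = -8u + 4v - 8, LT = u.

The S-polynomials (S(f_1,f_2)) all reduce to 0 modulo the current basis, so we have a Gröbner basis.
Inter-reduce: drop elements whose leading term is divisible by another's, tail-reduce, and make monic.
Reduced Gröbner basis: {u - 1/2v + 1, v^2 + 7/2v}.

Buchberger on the second generating set:
h_1 = 80u - 40v + 80, LT = u.
h_2 = -26u + 4v^2 + 26v - 24, LT = u.

S(h_1,h_2): lcm = u. S = 2/13v^2 + 1/2v + 1/13.
  leading term v^2: no divisor's leading term divides it; move 2/13v^2 to the remainder.
  leading term v: no divisor's leading term divides it; move 1/2v to the remainder.
  leading term 1: no divisor's leading term divides it; move 1/13 to the remainder.
  remainder 2/13v^2 + 1/2v + 1/13 ≠ 0; add k_3 = 2/13v^2 + 1/2v + 1/13 to the basis.

The other S-polynomials (S(h_1,k_3), S(h_2,k_3)) all reduce to 0 modulo the current basis, so we have a Gröbner basis.
Inter-reduce: drop elements whose leading term is divisible by another's, tail-reduce, and make monic.
Reduced Gröbner basis: {u - 1/2v + 1, v^2 + 13/4v + 1/2}.

The bases are distinct; the ideals are different.
The choice of monomial ordering does not affect the verdict — as long as both bases are computed under the same ordering, their equality decides ideal equality.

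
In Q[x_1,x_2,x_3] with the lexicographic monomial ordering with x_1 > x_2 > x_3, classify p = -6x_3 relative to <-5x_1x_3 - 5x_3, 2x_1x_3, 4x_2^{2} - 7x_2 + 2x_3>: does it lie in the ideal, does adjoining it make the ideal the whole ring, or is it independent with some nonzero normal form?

-6x_3 lies in I (it reduces to 0).

First compute the reduced Gröbner basis of I by Buchberger's algorithm.
f_1 = -5x_1x_3 - 5x_3, LT = x_1x_3.
f_2 = 2x_1x_3, LT = x_1x_3.
f_3 = 4x_2^{2} - 7x_2 + 2x_3, LT = x_2^{2}.

S(f_1,f_2): lcm = x_1x_3. S = x_3.
  leading term x_3: no divisor's leading term divides it; move x_3 to the remainder.
  remainder x_3 ≠ 0; add h_4 = x_3 to the basis.

The other S-polynomials (S(f_1,f_3), S(f_2,f_3), S(f_1,h_4), S(f_2,h_4), S(f_3,h_4)) all reduce to 0 modulo the current basis, so we have a Gröbner basis.
Inter-reduce: drop elements whose leading term is divisible by another's, tail-reduce, and make monic.
Reduced Gröbner basis: {x_2^{2} - \tfrac{7}{4}x_2, x_3}.
Label its elements g_1 = x_2^{2} - \tfrac{7}{4}x_2, g_2 = x_3.

Reduce p = -6x_3 modulo G:
  leading term x_3: subtract (-6)·g_2 from -6x_3 → 0
  normal form = 0.
Since the normal form is 0, p ∈ I.

The remainder on division by a Gröbner basis is unique — it is the normal form.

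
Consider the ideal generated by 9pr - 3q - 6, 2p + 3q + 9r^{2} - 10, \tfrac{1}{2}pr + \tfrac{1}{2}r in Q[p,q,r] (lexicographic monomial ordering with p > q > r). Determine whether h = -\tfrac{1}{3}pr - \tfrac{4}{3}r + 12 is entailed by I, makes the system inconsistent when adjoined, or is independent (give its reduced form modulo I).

Adjoining -\tfrac{1}{3}pr - \tfrac{4}{3}r + 12 makes the ideal the whole ring: the system is inconsistent.

First compute the reduced Gröbner basis of I by Buchberger's algorithm.
f_1 = 9pr - 3q - 6, LT = pr.
f_2 = 2p + 3q + 9r^{2} - 10, LT = p.
f_3 = \tfrac{1}{2}pr + \tfrac{1}{2}r, LT = pr.

S(f_1,f_2): lcm = pr. S = -\tfrac{3}{2}qr - \tfrac{1}{3}q - \tfrac{9}{2}r^{3} + 5r - \tfrac{2}{3}.
  leading term qr: no divisor's leading term divides it; move -\tfrac{3}{2}qr to the remainder.
  leading term q: no divisor's leading term divides it; move -\tfrac{1}{3}q to the remainder.
  leading term r^{3}: no divisor's leading term divides it; move -\tfrac{9}{2}r^{3} to the remainder.
  leading term r: no divisor's leading term divides it; move 5r to the remainder.
  leading term 1: no divisor's leading term divides it; move -\tfrac{2}{3} to the remainder.
  remainder -\tfrac{3}{2}qr - \tfrac{1}{3}q - \tfrac{9}{2}r^{3} + 5r - \tfrac{2}{3} ≠ 0; add k_4 = -\tfrac{3}{2}qr - \tfrac{1}{3}q - \tfrac{9}{2}r^{3} + 5r - \tfrac{2}{3} to the basis.

S(f_1,f_3): lcm = pr. S = -\tfrac{1}{3}q - r - \tfrac{2}{3}.
  leading term q: no divisor's leading term divides it; move -\tfrac{1}{3}q to the remainder.
  leading term r: no divisor's leading term divides it; move -r to the remainder.
  leading term 1: no divisor's leading term divides it; move -\tfrac{2}{3} to the remainder.
  remainder -\tfrac{1}{3}q - r - \tfrac{2}{3} ≠ 0; add k_5 = -\tfrac{1}{3}q - r - \tfrac{2}{3} to the basis.

S(k_4,k_5): lcm = qr. S = \tfrac{2}{9}q + 3r^{3} - 3r^{2} - \tfrac{16}{3}r + \tfrac{4}{9}.
  leading term q: subtract (-\tfrac{2}{3})·k_5 from \tfrac{2}{9}q + 3r^{3} - 3r^{2} - \tfrac{16}{3}r + \tfrac{4}{9} → 3r^{3} - 3r^{2} - 6r
  leading term r^{3}: no divisor's leading term divides it; move 3r^{3} to the remainder.
  leading term r^{2}: no divisor's leading term divides it; move -3r^{2} to the remainder.
  leading term r: no divisor's leading term divides it; move -6r to the remainder.
  remainder 3r^{3} - 3r^{2} - 6r ≠ 0; add k_6 = 3r^{3} - 3r^{2} - 6r to the basis.

The other S-polynomials (S(f_2,f_3), S(f_1,k_4), S(f_2,k_4), S(f_3,k_4), S(f_1,k_5), S(f_2,k_5), S(f_3,k_5), S(f_1,k_6), S(f_2,k_6), S(f_3,k_6), S(k_4,k_6), S(k_5,k_6)) all reduce to 0 modulo the current basis, so we have a Gröbner basis.
Inter-reduce: drop elements whose leading term is divisible by another's, tail-reduce, and make monic.
Reduced Gröbner basis: {p + \tfrac{9}{2}r^{2} - \tfrac{9}{2}r - 8, q + 3r + 2, r^{3} - r^{2} - 2r}.
Label its elements g_1 = p + \tfrac{9}{2}r^{2} - \tfrac{9}{2}r - 8, g_2 = q + 3r + 2, g_3 = r^{3} - r^{2} - 2r.

Reduce h = -\tfrac{1}{3}pr - \tfrac{4}{3}r + 12 modulo G:
  leading term pr: subtract (-\tfrac{1}{3}r)·g_1 from -\tfrac{1}{3}pr - \tfrac{4}{3}r + 12 → \tfrac{3}{2}r^{3} - \tfrac{3}{2}r^{2} - 4r + 12
  leading term r^{3}: subtract (\tfrac{3}{2})·g_3 from \tfrac{3}{2}r^{3} - \tfrac{3}{2}r^{2} - 4r + 12 → -r + 12
  leading term r: no divisor's leading term divides it; move -r to the remainder.
  leading term 1: no divisor's leading term divides it; move 12 to the remainder.
  normal form = -r + 12.
The normal form is nonzero, so h ∉ I. Since h minus its normal form lies in I, I + (h) = I + (n) where n = -r + 12; decide whether this ideal is the whole ring.
Run Buchberger on G together with n (pairs among the g_i already reduce to 0 since G is a Gröbner basis):
g_1 = p + \tfrac{9}{2}r^{2} - \tfrac{9}{2}r - 8, LT = p.
g_2 = q + 3r + 2, LT = q.
g_3 = r^{3} - r^{2} - 2r, LT = r^{3}.
n = -r + 12, LT = r.

S(g_3,n): lcm = r^{3}. S = 11r^{2} - 2r.
  leading term r^{2}: subtract (-11r)·n from 11r^{2} - 2r → 130r
  leading term r: subtract (-130)·n from 130r → 1560
  leading term 1: no divisor's leading term divides it; move 1560 to the remainder.
  remainder 1560 ≠ 0; add m_5 = 1560 to the basis.

The other S-polynomials (S(g_1,g_2), S(g_1,g_3), S(g_1,n), S(g_2,g_3), S(g_2,n), S(g_1,m_5), S(g_2,m_5), S(g_3,m_5), S(n,m_5)) all reduce to 0 modulo the current basis, so we have a Gröbner basis.
Inter-reduce: drop elements whose leading term is divisible by another's, tail-reduce, and make monic.
Reduced Gröbner basis: {1}.
The reduced Gröbner basis of I + (h) is {1}: the ideal is the whole ring, so the enlarged system has no common solution — adjoining h is inconsistent.

Ideal membership is decidable via reduction modulo a Gröbner basis.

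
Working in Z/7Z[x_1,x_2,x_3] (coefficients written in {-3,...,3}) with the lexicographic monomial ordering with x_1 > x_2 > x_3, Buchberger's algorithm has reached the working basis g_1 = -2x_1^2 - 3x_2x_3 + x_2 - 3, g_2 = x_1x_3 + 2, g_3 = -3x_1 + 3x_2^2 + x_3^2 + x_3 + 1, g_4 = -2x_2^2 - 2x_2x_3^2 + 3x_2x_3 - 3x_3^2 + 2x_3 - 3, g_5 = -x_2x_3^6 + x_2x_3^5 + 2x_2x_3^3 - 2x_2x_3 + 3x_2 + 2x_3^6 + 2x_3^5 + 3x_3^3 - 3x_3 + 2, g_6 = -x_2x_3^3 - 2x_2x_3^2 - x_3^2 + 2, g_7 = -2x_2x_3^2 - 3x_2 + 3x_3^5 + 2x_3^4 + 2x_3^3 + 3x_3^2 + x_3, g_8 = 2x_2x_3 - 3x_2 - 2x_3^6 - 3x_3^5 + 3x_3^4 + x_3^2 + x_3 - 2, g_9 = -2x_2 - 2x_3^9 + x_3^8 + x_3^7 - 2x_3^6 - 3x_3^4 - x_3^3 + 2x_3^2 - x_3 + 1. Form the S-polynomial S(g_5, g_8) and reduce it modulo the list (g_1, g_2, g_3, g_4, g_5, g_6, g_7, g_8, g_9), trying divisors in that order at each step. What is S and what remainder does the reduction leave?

lcm(LM(g_5), LM(g_8)) = x_2x_3^6.
S = (lcm/LT(g_5))·g_5 − (lcm/LT(g_8))·g_8 = -3x_2x_3^5 - 2x_2x_3^3 + 2x_2x_3 - 3x_2 + x_3^11 - 2x_3^10 + 2x_3^9 + 3x_3^7 + x_3^6 - x_3^5 - 3x_3^3 + 3x_3 - 2.
Reduce S modulo (g_1, g_2, g_3, g_4, g_5, g_6, g_7, g_8, g_9) in that order:
  leading term x_2x_3^5: subtract (3x_3^2)·g_6 from -3x_2x_3^5 - 2x_2x_3^3 + 2x_2x_3 - 3x_2 + x_3^11 - 2x_3^10 + 2x_3^9 + 3x_3^7 + x_3^6 - x_3^5 - 3x_3^3 + 3x_3 - 2 → -x_2x_3^4 - 2x_2x_3^3 + 2x_2x_3 - 3x_2 + x_3^11 - 2x_3^10 + 2x_3^9 + 3x_3^7 + x_3^6 - x_3^5 + 3x_3^4 - 3x_3^3 + x_3^2 + 3x_3 - 2
  leading term x_2x_3^4: subtract (x_3)·g_6 from -x_2x_3^4 - 2x_2x_3^3 + 2x_2x_3 - 3x_2 + x_3^11 - 2x_3^10 + 2x_3^9 + 3x_3^7 + x_3^6 - x_3^5 + 3x_3^4 - 3x_3^3 + x_3^2 + 3x_3 - 2 → 2x_2x_3 - 3x_2 + x_3^11 - 2x_3^10 + 2x_3^9 + 3x_3^7 + x_3^6 - x_3^5 + 3x_3^4 - 2x_3^3 + x_3^2 + x_3 - 2
  leading term x_2x_3: subtract (1)·g_8 from 2x_2x_3 - 3x_2 + x_3^11 - 2x_3^10 + 2x_3^9 + 3x_3^7 + x_3^6 - x_3^5 + 3x_3^4 - 2x_3^3 + x_3^2 + x_3 - 2 → x_3^11 - 2x_3^10 + 2x_3^9 + 3x_3^7 + 3x_3^6 + 2x_3^5 - 2x_3^3
  leading term x_3^11: no divisor's leading term divides it; move x_3^11 to the remainder.
  leading term x_3^10: no divisor's leading term divides it; move -2x_3^10 to the remainder.
  leading term x_3^9: no divisor's leading term divides it; move 2x_3^9 to the remainder.
  leading term x_3^7: no divisor's leading term divides it; move 3x_3^7 to the remainder.
  leading term x_3^6: no divisor's leading term divides it; move 3x_3^6 to the remainder.
  leading term x_3^5: no divisor's leading term divides it; move 2x_3^5 to the remainder.
  leading term x_3^3: no divisor's leading term divides it; move -2x_3^3 to the remainder.
The remainder x_3^11 - 2x_3^10 + 2x_3^9 + 3x_3^7 + 3x_3^6 + 2x_3^5 - 2x_3^3 is nonzero, so it would be added as the next basis element.

S(g_5, g_8) = -3x_2x_3^5 - 2x_2x_3^3 + 2x_2x_3 - 3x_2 + x_3^11 - 2x_3^10 + 2x_3^9 + 3x_3^7 + x_3^6 - x_3^5 - 3x_3^3 + 3x_3 - 2; remainder on division = x_3^11 - 2x_3^10 + 2x_3^9 + 3x_3^7 + 3x_3^6 + 2x_3^5 - 2x_3^3.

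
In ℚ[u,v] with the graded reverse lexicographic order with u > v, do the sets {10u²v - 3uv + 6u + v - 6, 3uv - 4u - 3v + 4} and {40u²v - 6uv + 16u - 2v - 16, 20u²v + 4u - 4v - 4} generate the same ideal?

Yes, the ideals are equal.

For a fixed monomial order, each ideal has a unique reduced Gröbner basis; comparing bases decides equality.
Buchberger on the first generating set:
f_1 = 10u²v - 3uv + 6u + v - 6, LT = u²v.
f_2 = 3uv - 4u - 3v + 4, LT = uv.

S(f_1,f_2): lcm = u²v. S = 4/3u² + 7/10uv - 11/15u + 1/10v - ⅗.
  leading term u²: no divisor's leading term divides it; move 4/3u² to the remainder.
  leading term uv: subtract (7/30)·f_2 from 7/10uv - 11/15u + 1/10v - ⅗ → ⅕u + ⅘v - 23/15
  leading term u: no divisor's leading term divides it; move ⅕u to the remainder.
  leading term v: no divisor's leading term divides it; move ⅘v to the remainder.
  leading term 1: no divisor's leading term divides it; move -23/15 to the remainder.
  remainder 4/3u² + ⅕u + ⅘v - 23/15 ≠ 0; add g_3 = 4/3u² + ⅕u + ⅘v - 23/15 to the basis.

S(f_1,g_3): lcm = u²v. S = -9/20uv - ⅗v² + ⅗u + 5/4v - ⅗.
  leading term uv: subtract (-3/20)·f_2 from -9/20uv - ⅗v² + ⅗u + 5/4v - ⅗ → -⅗v² + ⅘v
  leading term v²: no divisor's leading term divides it; move -⅗v² to the remainder.
  leading term v: no divisor's leading term divides it; move ⅘v to the remainder.
  remainder -⅗v² + ⅘v ≠ 0; add g_4 = -⅗v² + ⅘v to the basis.

The other S-polynomials (S(f_2,g_3), S(f_1,g_4), S(f_2,g_4), S(g_3,g_4)) all reduce to 0 modulo the current basis, so we have a Gröbner basis.
Inter-reduce: drop elements whose leading term is divisible by another's, tail-reduce, and make monic.
Reduced Gröbner basis: {u² + 3/20u + ⅗v - 23/20, uv - 4/3u - v + 4/3, v² - 4/3v}.

Buchberger on the second generating set:
h_1 = 40u²v - 6uv + 16u - 2v - 16, LT = u²v.
h_2 = 20u²v + 4u - 4v - 4, LT = u²v.

S(h_1,h_2): lcm = u²v. S = -3/20uv + ⅕u + 3/20v - ⅕.
  leading term uv: no divisor's leading term divides it; move -3/20uv to the remainder.
  leading term u: no divisor's leading term divides it; move ⅕u to the remainder.
  leading term v: no divisor's leading term divides it; move 3/20v to the remainder.
  leading term 1: no divisor's leading term divides it; move -⅕ to the remainder.
  remainder -3/20uv + ⅕u + 3/20v - ⅕ ≠ 0; add k_3 = -3/20uv + ⅕u + 3/20v - ⅕ to the basis.

S(h_1,k_3): lcm = u²v. S = 4/3u² + 17/20uv - 14/15u - 1/20v - ⅖.
  leading term u²: no divisor's leading term divides it; move 4/3u² to the remainder.
  leading term uv: subtract (-17/3)·k_3 from 17/20uv - 14/15u - 1/20v - ⅖ → ⅕u + ⅘v - 23/15
  leading term u: no divisor's leading term divides it; move ⅕u to the remainder.
  leading term v: no divisor's leading term divides it; move ⅘v to the remainder.
  leading term 1: no divisor's leading term divides it; move -23/15 to the remainder.
  remainder 4/3u² + ⅕u + ⅘v - 23/15 ≠ 0; add k_4 = 4/3u² + ⅕u + ⅘v - 23/15 to the basis.

S(h_1,k_4): lcm = u²v. S = -3/10uv - ⅗v² + ⅖u + 11/10v - ⅖.
  leading term uv: subtract (2)·k_3 from -3/10uv - ⅗v² + ⅖u + 11/10v - ⅖ → -⅗v² + ⅘v
  leading term v²: no divisor's leading term divides it; move -⅗v² to the remainder.
  leading term v: no divisor's leading term divides it; move ⅘v to the remainder.
  remainder -⅗v² + ⅘v ≠ 0; add k_5 = -⅗v² + ⅘v to the basis.

The other S-polynomials (S(h_2,k_3), S(h_2,k_4), S(k_3,k_4), S(h_1,k_5), S(h_2,k_5), S(k_3,k_5), S(k_4,k_5)) all reduce to 0 modulo the current basis, so we have a Gröbner basis.
Inter-reduce: drop elements whose leading term is divisible by another's, tail-reduce, and make monic.
Reduced Gröbner basis: {u² + 3/20u + ⅗v - 23/20, uv - 4/3u - v + 4/3, v² - 4/3v}.

These coincide, so the ideals are equal.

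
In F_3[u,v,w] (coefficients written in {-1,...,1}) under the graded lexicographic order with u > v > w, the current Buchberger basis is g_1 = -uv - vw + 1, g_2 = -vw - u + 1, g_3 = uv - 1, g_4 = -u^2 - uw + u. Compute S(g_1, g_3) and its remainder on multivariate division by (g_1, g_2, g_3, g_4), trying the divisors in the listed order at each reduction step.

S(g_1, g_3) = vw; remainder on division = -u + 1.

lcm(LM(g_1), LM(g_3)) = uv.
S = (lcm/LT(g_1))·g_1 − (lcm/LT(g_3))·g_3 = vw.
Reduce S modulo (g_1, g_2, g_3, g_4) in that order:
  leading term vw: subtract (-1)·g_2 from vw → -u + 1
  leading term u: no divisor's leading term divides it; move -u to the remainder.
  leading term 1: no divisor's leading term divides it; move 1 to the remainder.
The remainder -u + 1 is nonzero, so it would be added as the next basis element.
This is the inner loop of Buchberger's algorithm — each nonzero remainder becomes a new basis element.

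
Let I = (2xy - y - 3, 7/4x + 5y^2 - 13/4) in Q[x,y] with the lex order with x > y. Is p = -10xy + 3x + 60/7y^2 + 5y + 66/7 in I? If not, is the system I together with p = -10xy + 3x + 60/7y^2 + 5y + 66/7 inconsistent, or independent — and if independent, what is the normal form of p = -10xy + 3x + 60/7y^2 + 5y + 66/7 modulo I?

-10xy + 3x + 60/7y^2 + 5y + 66/7 lies in I (it reduces to 0).

First compute the reduced Gröbner basis of I by Buchberger's algorithm.
f_1 = 2xy - y - 3, LT = xy.
f_2 = 7/4x + 5y^2 - 13/4, LT = x.

S(f_1,f_2): lcm = xy. S = -20/7y^3 + 19/14y - 3/2.
  reduce S modulo (f_1, f_2):
  remainder -20/7y^3 + 19/14y - 3/2 ≠ 0; add h_3 = -20/7y^3 + 19/14y - 3/2 to the basis.

The other S-polynomials (S(f_1,h_3), S(f_2,h_3)) all reduce to 0 modulo the current basis, so we have a Gröbner basis.
Inter-reduce: drop elements whose leading term is divisible by another's, tail-reduce, and make monic.
Reduced Gröbner basis: {x + 20/7y^2 - 13/7, y^3 - 19/40y + 21/40}.
Label its elements g_1 = x + 20/7y^2 - 13/7, g_2 = y^3 - 19/40y + 21/40.

Reduce p = -10xy + 3x + 60/7y^2 + 5y + 66/7 modulo G:
  leading term xy: subtract (-10y)·g_1 from -10xy + 3x + 60/7y^2 + 5y + 66/7 → 3x + 200/7y^3 + 60/7y^2 - 95/7y + 66/7
  leading term x: subtract (3)·g_1 from 3x + 200/7y^3 + 60/7y^2 - 95/7y + 66/7 → 200/7y^3 - 95/7y + 15
  leading term y^3: subtract (200/7)·g_2 from 200/7y^3 - 95/7y + 15 → 0
  normal form = 0.
Since the normal form is 0, p ∈ I.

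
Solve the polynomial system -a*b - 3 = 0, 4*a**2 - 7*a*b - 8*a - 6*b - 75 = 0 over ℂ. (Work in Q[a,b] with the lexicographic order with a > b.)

{(-3, 1), (sqrt(19)/2 + 5/2, -5 + sqrt(19)), (5/2 - sqrt(19)/2, -5 - sqrt(19))}

Compute a lex Gröbner basis by Buchberger's algorithm.
f_1 = -a*b - 3, LT = a*b.
f_2 = 4*a**2 - 7*a*b - 8*a - 6*b - 75, LT = a**2.

S(f_1,f_2): lcm = a**2*b. S = 7/4*a*b**2 + 2*a*b + 3*a + 3/2*b**2 + 75/4*b.
  leading term a*b**2: subtract (-7/4*b)·f_1 from 7/4*a*b**2 + 2*a*b + 3*a + 3/2*b**2 + 75/4*b → 2*a*b + 3*a + 3/2*b**2 + 27/2*b
  leading term a*b: subtract (-2)·f_1 from 2*a*b + 3*a + 3/2*b**2 + 27/2*b → 3*a + 3/2*b**2 + 27/2*b - 6
  leading term a: no divisor's leading term divides it; move 3*a to the remainder.
  leading term b**2: no divisor's leading term divides it; move 3/2*b**2 to the remainder.
  leading term b: no divisor's leading term divides it; move 27/2*b to the remainder.
  leading term 1: no divisor's leading term divides it; move -6 to the remainder.
  remainder 3*a + 3/2*b**2 + 27/2*b - 6 ≠ 0; add h_3 = 3*a + 3/2*b**2 + 27/2*b - 6 to the basis.

S(f_1,h_3): lcm = a*b. S = -1/2*b**3 - 9/2*b**2 + 2*b + 3.
  leading term b**3: no divisor's leading term divides it; move -1/2*b**3 to the remainder.
  leading term b**2: no divisor's leading term divides it; move -9/2*b**2 to the remainder.
  leading term b: no divisor's leading term divides it; move 2*b to the remainder.
  leading term 1: no divisor's leading term divides it; move 3 to the remainder.
  remainder -1/2*b**3 - 9/2*b**2 + 2*b + 3 ≠ 0; add h_4 = -1/2*b**3 - 9/2*b**2 + 2*b + 3 to the basis.

The other S-polynomials (S(f_2,h_3), S(f_1,h_4), S(f_2,h_4), S(h_3,h_4)) all reduce to 0 modulo the current basis, so we have a Gröbner basis.
Inter-reduce: drop elements whose leading term is divisible by another's, tail-reduce, and make monic.
Reduced Gröbner basis: {a + 1/2*b**2 + 9/2*b - 2, b**3 + 9*b**2 - 4*b - 6}.

Since the basis is lex-ordered, b**3 + 9*b**2 - 4*b - 6 is univariate in b. Its roots are {1, -5 + sqrt(19), -5 - sqrt(19)}. Back-substituting each root into the other basis elements fixes the other coordinates.
  b = 1: the earlier basis element becomes a + 3 = 0, giving a = -3 — point (-3, 1).
  b = -5 + sqrt(19): the earlier basis element becomes a - 5/2 - sqrt(19)/2 = 0, giving a = sqrt(19)/2 + 5/2 — point (sqrt(19)/2 + 5/2, -5 + sqrt(19)).
  b = -5 - sqrt(19): the earlier basis element becomes a - 5/2 + sqrt(19)/2 = 0, giving a = 5/2 - sqrt(19)/2 — point (5/2 - sqrt(19)/2, -5 - sqrt(19)).
Check: every point annihilates each of the original generators.
This is the nonlinear analogue of row-reducing a linear system.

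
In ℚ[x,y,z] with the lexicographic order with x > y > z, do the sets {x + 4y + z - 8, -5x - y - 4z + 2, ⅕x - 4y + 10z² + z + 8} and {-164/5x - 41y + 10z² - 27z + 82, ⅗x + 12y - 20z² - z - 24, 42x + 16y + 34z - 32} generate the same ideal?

Two ideals are equal iff their reduced Gröbner bases coincide (the reduced basis is unique for a fixed ordering).
Buchberger on the first generating set:
f_1 = x + 4y + z - 8, LT = x.
f_2 = -5x - y - 4z + 2, LT = x.
f_3 = ⅕x - 4y + 10z² + z + 8, LT = x.

S(f_1,f_2): lcm = x. S = 19/5y + ⅕z - 38/5.
  leading term y: no divisor's leading term divides it; move 19/5y to the remainder.
  leading term z: no divisor's leading term divides it; move ⅕z to the remainder.
  leading term 1: no divisor's leading term divides it; move -38/5 to the remainder.
  remainder 19/5y + ⅕z - 38/5 ≠ 0; add g_4 = 19/5y + ⅕z - 38/5 to the basis.

S(f_1,f_3): lcm = x. S = 24y - 50z² - 4z - 48.
  leading term y: subtract (120/19)·g_4 from 24y - 50z² - 4z - 48 → -50z² - 100/19z
  leading term z²: no divisor's leading term divides it; move -50z² to the remainder.
  leading term z: no divisor's leading term divides it; move -100/19z to the remainder.
  remainder -50z² - 100/19z ≠ 0; add g_5 = -50z² - 100/19z to the basis.

The other S-polynomials (S(f_2,f_3), S(f_1,g_4), S(f_2,g_4), S(f_3,g_4), S(f_1,g_5), S(f_2,g_5), S(f_3,g_5), S(g_4,g_5)) all reduce to 0 modulo the current basis, so we have a Gröbner basis.
Inter-reduce: drop elements whose leading term is divisible by another's, tail-reduce, and make monic.
Reduced Gröbner basis: {x + 15/19z, y + 1/19z - 2, z² + 2/19z}.

Buchberger on the second generating set:
h_1 = -164/5x - 41y + 10z² - 27z + 82, LT = x.
h_2 = ⅗x + 12y - 20z² - z - 24, LT = x.
h_3 = 42x + 16y + 34z - 32, LT = x.

S(h_1,h_2): lcm = x. S = -75/4y + 8125/246z² + 1225/492z + 75/2.
  leading term y: no divisor's leading term divides it; move -75/4y to the remainder.
  leading term z²: no divisor's leading term divides it; move 8125/246z² to the remainder.
  leading term z: no divisor's leading term divides it; move 1225/492z to the remainder.
  leading term 1: no divisor's leading term divides it; move 75/2 to the remainder.
  remainder -75/4y + 8125/246z² + 1225/492z + 75/2 ≠ 0; add k_4 = -75/4y + 8125/246z² + 1225/492z + 75/2 to the basis.

S(h_1,h_3): lcm = x. S = 73/84y - 25/82z² + 47/3444z - 73/42.
  leading term y: subtract (-73/1575)·k_4 from 73/84y - 25/82z² + 47/3444z - 73/42 → 9500/7749z² + 1000/7749z
  leading term z²: no divisor's leading term divides it; move 9500/7749z² to the remainder.
  leading term z: no divisor's leading term divides it; move 1000/7749z to the remainder.
  remainder 9500/7749z² + 1000/7749z ≠ 0; add k_5 = 9500/7749z² + 1000/7749z to the basis.

The other S-polynomials (S(h_2,h_3), S(h_1,k_4), S(h_2,k_4), S(h_3,k_4), S(h_1,k_5), S(h_2,k_5), S(h_3,k_5), S(k_4,k_5)) all reduce to 0 modulo the current basis, so we have a Gröbner basis.
Inter-reduce: drop elements whose leading term is divisible by another's, tail-reduce, and make monic.
Reduced Gröbner basis: {x + 15/19z, y + 1/19z - 2, z² + 2/19z}.

Same reduced basis, so the two generating sets span the same ideal.

Yes, the ideals are equal.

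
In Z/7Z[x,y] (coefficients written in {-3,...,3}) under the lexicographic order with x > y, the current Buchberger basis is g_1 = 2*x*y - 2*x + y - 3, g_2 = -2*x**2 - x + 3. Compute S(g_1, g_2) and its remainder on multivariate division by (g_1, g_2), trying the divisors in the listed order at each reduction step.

S(g_1, g_2) = -x**2 + 2*x - 2*y; remainder on division = -x - 2*y + 2.

lcm(LM(g_1), LM(g_2)) = x**2*y.
S = (lcm/LT(g_1))·g_1 − (lcm/LT(g_2))·g_2 = -x**2 + 2*x - 2*y.
Reduce S modulo (g_1, g_2) in that order:
  leading term x**2: subtract (-3)·g_2 from -x**2 + 2*x - 2*y → -x - 2*y + 2
  leading term x: no divisor's leading term divides it; move -x to the remainder.
  leading term y: no divisor's leading term divides it; move -2*y to the remainder.
  leading term 1: no divisor's leading term divides it; move 2 to the remainder.
The remainder -x - 2*y + 2 is nonzero, so it would be added as the next basis element.
This is the inner loop of Buchberger's algorithm — each nonzero remainder becomes a new basis element.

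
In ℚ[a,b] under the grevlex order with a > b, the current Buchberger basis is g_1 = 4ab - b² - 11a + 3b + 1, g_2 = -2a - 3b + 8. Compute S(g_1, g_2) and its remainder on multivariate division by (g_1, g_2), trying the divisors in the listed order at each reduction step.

lcm(LM(g_1), LM(g_2)) = ab.
S = (lcm/LT(g_1))·g_1 − (lcm/LT(g_2))·g_2 = -7/4b² - 11/4a + 19/4b + ¼.
Reduce S modulo (g_1, g_2) in that order:
  leading term b²: no divisor's leading term divides it; move -7/4b² to the remainder.
  leading term a: subtract (11/8)·g_2 from -11/4a + 19/4b + ¼ → 71/8b - 43/4
  leading term b: no divisor's leading term divides it; move 71/8b to the remainder.
  leading term 1: no divisor's leading term divides it; move -43/4 to the remainder.
The remainder -7/4b² + 71/8b - 43/4 is nonzero, so it would be added as the next basis element.

S(g_1, g_2) = -7/4b² - 11/4a + 19/4b + ¼; remainder on division = -7/4b² + 71/8b - 43/4.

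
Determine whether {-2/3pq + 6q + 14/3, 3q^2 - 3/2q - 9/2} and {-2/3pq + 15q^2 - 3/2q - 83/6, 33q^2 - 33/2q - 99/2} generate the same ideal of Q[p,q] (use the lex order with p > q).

Two ideals are equal iff their reduced Gröbner bases coincide (the reduced basis is unique for a fixed ordering).
Buchberger on the first generating set:
f_1 = -2/3pq + 6q + 14/3, LT = pq.
f_2 = 3q^2 - 3/2q - 9/2, LT = q^2.

S(f_1,f_2): lcm = pq^2. S = 1/2pq + 3/2p - 9q^2 - 7q.
  leading term pq: subtract (-3/4)·f_1 from 1/2pq + 3/2p - 9q^2 - 7q → 3/2p - 9q^2 - 5/2q + 7/2
  leading term p: no divisor's leading term divides it; move 3/2p to the remainder.
  leading term q^2: subtract (-3)·f_2 from -9q^2 - 5/2q + 7/2 → -7q - 10
  leading term q: no divisor's leading term divides it; move -7q to the remainder.
  leading term 1: no divisor's leading term divides it; move -10 to the remainder.
  remainder 3/2p - 7q - 10 ≠ 0; add g_3 = 3/2p - 7q - 10 to the basis.

S(f_1,g_3): lcm = pq. S = 14/3q^2 - 7/3q - 7.
  leading term q^2: subtract (14/9)·f_2 from 14/3q^2 - 7/3q - 7 → 0
  remainder 0.

S(f_2,g_3): leading monomials are coprime, so the S-polynomial reduces to 0 (Buchberger's first criterion).
Every S-polynomial of the final basis reduces to 0, so we have a Gröbner basis.
Inter-reduce: drop elements whose leading term is divisible by another's, tail-reduce, and make monic.
Reduced Gröbner basis: {p - 14/3q - 20/3, q^2 - 1/2q - 3/2}.

Buchberger on the second generating set:
h_1 = -2/3pq + 15q^2 - 3/2q - 83/6, LT = pq.
h_2 = 33q^2 - 33/2q - 99/2, LT = q^2.

S(h_1,h_2): lcm = pq^2. S = 1/2pq + 3/2p - 45/2q^3 + 9/4q^2 + 83/4q.
  leading term pq: subtract (-3/4)·h_1 from 1/2pq + 3/2p - 45/2q^3 + 9/4q^2 + 83/4q → 3/2p - 45/2q^3 + 27/2q^2 + 157/8q - 83/8
  leading term p: no divisor's leading term divides it; move 3/2p to the remainder.
  leading term q^3: subtract (-15/22q)·h_2 from -45/2q^3 + 27/2q^2 + 157/8q - 83/8 → 9/4q^2 - 113/8q - 83/8
  leading term q^2: subtract (3/44)·h_2 from 9/4q^2 - 113/8q - 83/8 → -13q - 7
  leading term q: no divisor's leading term divides it; move -13q to the remainder.
  leading term 1: no divisor's leading term divides it; move -7 to the remainder.
  remainder 3/2p - 13q - 7 ≠ 0; add k_3 = 3/2p - 13q - 7 to the basis.

S(h_1,k_3): lcm = pq. S = -83/6q^2 + 83/12q + 83/4.
  leading term q^2: subtract (-83/198)·h_2 from -83/6q^2 + 83/12q + 83/4 → 0
  remainder 0.

S(h_2,k_3): leading monomials are coprime, so the S-polynomial reduces to 0 (Buchberger's first criterion).
Every S-polynomial of the final basis reduces to 0, so we have a Gröbner basis.
Inter-reduce: drop elements whose leading term is divisible by another's, tail-reduce, and make monic.
Reduced Gröbner basis: {p - 26/3q - 14/3, q^2 - 1/2q - 3/2}.

The bases are distinct; the ideals are different.

No, the ideals differ.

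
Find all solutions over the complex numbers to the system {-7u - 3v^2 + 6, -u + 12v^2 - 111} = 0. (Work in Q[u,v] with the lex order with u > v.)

{(-3, -3), (-3, 3)}

Compute a lex Gröbner basis by Buchberger's algorithm.
f_1 = -7u - 3v^2 + 6, LT = u.
f_2 = -u + 12v^2 - 111, LT = u.

S(f_1,f_2): lcm = u. S = 87/7v^2 - 783/7.
  leading term v^2: no divisor's leading term divides it; move 87/7v^2 to the remainder.
  leading term 1: no divisor's leading term divides it; move -783/7 to the remainder.
  remainder 87/7v^2 - 783/7 ≠ 0; add h_3 = 87/7v^2 - 783/7 to the basis.

The other S-polynomials (S(f_1,h_3), S(f_2,h_3)) all reduce to 0 modulo the current basis, so we have a Gröbner basis.
Inter-reduce: drop elements whose leading term is divisible by another's, tail-reduce, and make monic.
Reduced Gröbner basis: {u + 3, v^2 - 9}.

Since the basis is lex-ordered, v^2 - 9 is univariate in v. Its roots are {-3, 3}. Back-substituting each root into the other basis elements fixes the other coordinates.
  v = -3: the earlier basis element becomes u + 3 = 0, giving u = -3 — point (-3, -3).
  v = 3: the earlier basis element becomes u + 3 = 0, giving u = -3 — point (-3, 3).
Each listed point satisfies every original equation (direct substitution).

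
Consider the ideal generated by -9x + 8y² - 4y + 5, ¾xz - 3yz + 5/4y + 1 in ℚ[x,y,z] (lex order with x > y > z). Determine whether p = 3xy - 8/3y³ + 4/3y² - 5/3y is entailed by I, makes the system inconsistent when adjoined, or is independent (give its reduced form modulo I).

3xy - 8/3y³ + 4/3y² - 5/3y lies in I (it reduces to 0).

First compute the reduced Gröbner basis of I by Buchberger's algorithm.
f_1 = -9x + 8y² - 4y + 5, LT = x.
f_2 = ¾xz - 3yz + 5/4y + 1, LT = xz.

S(f_1,f_2): lcm = xz. S = -8/9y²z + 40/9yz - 5/3y - 5/9z - 4/3.
  leading term y²z: no divisor's leading term divides it; move -8/9y²z to the remainder.
  leading term yz: no divisor's leading term divides it; move 40/9yz to the remainder.
  leading term y: no divisor's leading term divides it; move -5/3y to the remainder.
  leading term z: no divisor's leading term divides it; move -5/9z to the remainder.
  leading term 1: no divisor's leading term divides it; move -4/3 to the remainder.
  remainder -8/9y²z + 40/9yz - 5/3y - 5/9z - 4/3 ≠ 0; add h_3 = -8/9y²z + 40/9yz - 5/3y - 5/9z - 4/3 to the basis.

S(f_1,h_3): leading monomials are coprime, so the S-polynomial reduces to 0 (Buchberger's first criterion).
S(f_2,h_3): lcm = xy²z. S = 5xyz - 15/8xy - ⅝xz - 3/2x - 4y³z + 5/3y³ + 4/3y².
  leading term xyz: subtract (-5/9yz)·f_1 from 5xyz - 15/8xy - ⅝xz - 3/2x - 4y³z + 5/3y³ + 4/3y² → -15/8xy - ⅝xz - 3/2x + 4/9y³z + 5/3y³ - 20/9y²z + 4/3y² + 25/9yz
  leading term xy: subtract (5/24y)·f_1 from -15/8xy - ⅝xz - 3/2x + 4/9y³z + 5/3y³ - 20/9y²z + 4/3y² + 25/9yz → -⅝xz - 3/2x + 4/9y³z - 20/9y²z + 13/6y² + 25/9yz - 25/24y
  leading term xz: subtract (5/72z)·f_1 from -⅝xz - 3/2x + 4/9y³z - 20/9y²z + 13/6y² + 25/9yz - 25/24y → -3/2x + 4/9y³z - 25/9y²z + 13/6y² + 55/18yz - 25/24y - 25/72z
  leading term x: subtract (⅙)·f_1 from -3/2x + 4/9y³z - 25/9y²z + 13/6y² + 55/18yz - 25/24y - 25/72z → 4/9y³z - 25/9y²z + ⅚y² + 55/18yz - ⅜y - 25/72z - ⅚
  leading term y³z: subtract (-½y)·h_3 from 4/9y³z - 25/9y²z + ⅚y² + 55/18yz - ⅜y - 25/72z - ⅚ → -5/9y²z + 25/9yz - 25/24y - 25/72z - ⅚
  leading term y²z: subtract (⅝)·h_3 from -5/9y²z + 25/9yz - 25/24y - 25/72z - ⅚ → 0
  remainder 0.

Every S-polynomial of the final basis reduces to 0, so we have a Gröbner basis.
Inter-reduce: drop elements whose leading term is divisible by another's, tail-reduce, and make monic.
Reduced Gröbner basis: {x - 8/9y² + 4/9y - 5/9, y²z - 5yz + 15/8y + ⅝z + 3/2}.
Label its elements g_1 = x - 8/9y² + 4/9y - 5/9, g_2 = y²z - 5yz + 15/8y + ⅝z + 3/2.

Reduce p = 3xy - 8/3y³ + 4/3y² - 5/3y modulo G:
  leading term xy: subtract (3y)·g_1 from 3xy - 8/3y³ + 4/3y² - 5/3y → 0
  normal form = 0.
Since the normal form is 0, p ∈ I.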